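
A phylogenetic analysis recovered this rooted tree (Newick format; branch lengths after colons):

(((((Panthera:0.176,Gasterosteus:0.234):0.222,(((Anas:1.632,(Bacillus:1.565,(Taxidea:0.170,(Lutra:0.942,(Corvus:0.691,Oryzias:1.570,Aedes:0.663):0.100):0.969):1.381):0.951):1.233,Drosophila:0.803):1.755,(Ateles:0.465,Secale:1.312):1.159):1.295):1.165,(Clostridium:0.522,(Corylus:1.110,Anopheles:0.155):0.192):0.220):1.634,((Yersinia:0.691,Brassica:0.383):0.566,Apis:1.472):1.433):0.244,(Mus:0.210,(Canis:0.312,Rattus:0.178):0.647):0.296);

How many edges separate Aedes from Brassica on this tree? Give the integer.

The MRCA of Aedes and Brassica is the node subtending ((((Panthera,Gasterosteus),(((Anas,(Bacillus,(Taxidea,(Lutra,(Corvus,Oryzias,Aedes))))),Drosophila),(Ateles,Secale))),(Clostridium,(Corylus,Anopheles))),((Yersinia,Brassica),Apis)).
From Aedes up to that node: 10 branches. From Brassica up to the same node: 3 branches. Total: 10 + 3 = 13.

13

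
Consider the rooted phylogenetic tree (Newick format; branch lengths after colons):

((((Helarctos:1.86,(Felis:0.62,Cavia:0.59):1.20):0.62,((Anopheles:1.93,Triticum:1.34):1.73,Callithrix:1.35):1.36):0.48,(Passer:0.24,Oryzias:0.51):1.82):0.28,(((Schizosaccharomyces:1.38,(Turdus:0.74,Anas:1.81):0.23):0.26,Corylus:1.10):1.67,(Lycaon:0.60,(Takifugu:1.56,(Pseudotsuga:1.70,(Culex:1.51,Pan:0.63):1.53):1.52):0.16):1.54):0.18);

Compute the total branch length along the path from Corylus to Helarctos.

The path runs Corylus → … → MRCA → … → Helarctos; the MRCA is the root of the tree.
Branch lengths along that path: 1.10 + 1.67 + 0.18 + 0.28 + 0.48 + 0.62 + 1.86 = 6.19.

6.19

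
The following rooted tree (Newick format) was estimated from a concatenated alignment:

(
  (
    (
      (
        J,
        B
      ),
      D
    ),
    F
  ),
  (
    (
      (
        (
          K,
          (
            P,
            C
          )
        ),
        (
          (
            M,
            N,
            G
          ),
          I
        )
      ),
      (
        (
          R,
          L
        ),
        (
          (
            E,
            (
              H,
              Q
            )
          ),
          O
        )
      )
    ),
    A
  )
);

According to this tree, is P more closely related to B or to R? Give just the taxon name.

The MRCA of P and R subtends (((K,(P,C)),((M,N,G),I)),((R,L),((E,(H,Q)),O))) (13 taxa).
The MRCA of P and B is the root, subtending the entire tree (18 taxa).
The first is nested inside the second, so P shares a more recent common ancestor with R.

R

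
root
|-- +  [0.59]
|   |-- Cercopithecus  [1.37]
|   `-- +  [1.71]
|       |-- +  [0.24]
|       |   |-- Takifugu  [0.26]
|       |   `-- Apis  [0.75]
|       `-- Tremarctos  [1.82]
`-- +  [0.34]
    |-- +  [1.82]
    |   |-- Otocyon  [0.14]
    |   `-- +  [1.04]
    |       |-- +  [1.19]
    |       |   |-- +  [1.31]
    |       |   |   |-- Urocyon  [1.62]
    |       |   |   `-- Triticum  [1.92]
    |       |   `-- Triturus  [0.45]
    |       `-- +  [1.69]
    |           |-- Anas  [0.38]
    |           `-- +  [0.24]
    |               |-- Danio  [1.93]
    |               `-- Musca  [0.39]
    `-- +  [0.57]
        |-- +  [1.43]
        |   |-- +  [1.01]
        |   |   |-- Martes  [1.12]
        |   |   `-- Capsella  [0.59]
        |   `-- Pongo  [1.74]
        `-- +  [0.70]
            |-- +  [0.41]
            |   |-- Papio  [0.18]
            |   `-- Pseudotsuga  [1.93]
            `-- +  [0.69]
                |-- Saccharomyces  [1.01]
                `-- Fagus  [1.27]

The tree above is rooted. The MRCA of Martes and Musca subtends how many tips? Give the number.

14

The MRCA of Martes and Musca is the node subtending ((Otocyon,(((Urocyon,Triticum),Triturus),(Anas,(Danio,Musca)))),(((Martes,Capsella),Pongo),((Papio,Pseudotsuga),(Saccharomyces,Fagus)))).
That clade contains 14 terminal taxa: Anas, Capsella, Danio, Fagus, Martes, Musca, Otocyon, Papio, Pongo, Pseudotsuga, Saccharomyces, Triticum, Triturus, Urocyon.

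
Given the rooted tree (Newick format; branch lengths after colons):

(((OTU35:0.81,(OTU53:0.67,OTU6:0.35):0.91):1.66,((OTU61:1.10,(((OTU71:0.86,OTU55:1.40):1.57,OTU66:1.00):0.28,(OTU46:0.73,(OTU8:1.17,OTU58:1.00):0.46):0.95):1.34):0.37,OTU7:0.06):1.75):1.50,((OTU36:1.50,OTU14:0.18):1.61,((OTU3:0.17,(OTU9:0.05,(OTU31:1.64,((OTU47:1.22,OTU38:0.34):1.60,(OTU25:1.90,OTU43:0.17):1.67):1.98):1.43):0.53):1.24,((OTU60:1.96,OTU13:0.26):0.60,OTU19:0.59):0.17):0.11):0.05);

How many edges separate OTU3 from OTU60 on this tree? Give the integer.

The MRCA of OTU3 and OTU60 is the node subtending ((OTU3,(OTU9,(OTU31,((OTU47,OTU38),(OTU25,OTU43))))),((OTU60,OTU13),OTU19)).
From OTU3 up to that node: 2 branches. From OTU60 up to the same node: 3 branches. Total: 2 + 3 = 5.

5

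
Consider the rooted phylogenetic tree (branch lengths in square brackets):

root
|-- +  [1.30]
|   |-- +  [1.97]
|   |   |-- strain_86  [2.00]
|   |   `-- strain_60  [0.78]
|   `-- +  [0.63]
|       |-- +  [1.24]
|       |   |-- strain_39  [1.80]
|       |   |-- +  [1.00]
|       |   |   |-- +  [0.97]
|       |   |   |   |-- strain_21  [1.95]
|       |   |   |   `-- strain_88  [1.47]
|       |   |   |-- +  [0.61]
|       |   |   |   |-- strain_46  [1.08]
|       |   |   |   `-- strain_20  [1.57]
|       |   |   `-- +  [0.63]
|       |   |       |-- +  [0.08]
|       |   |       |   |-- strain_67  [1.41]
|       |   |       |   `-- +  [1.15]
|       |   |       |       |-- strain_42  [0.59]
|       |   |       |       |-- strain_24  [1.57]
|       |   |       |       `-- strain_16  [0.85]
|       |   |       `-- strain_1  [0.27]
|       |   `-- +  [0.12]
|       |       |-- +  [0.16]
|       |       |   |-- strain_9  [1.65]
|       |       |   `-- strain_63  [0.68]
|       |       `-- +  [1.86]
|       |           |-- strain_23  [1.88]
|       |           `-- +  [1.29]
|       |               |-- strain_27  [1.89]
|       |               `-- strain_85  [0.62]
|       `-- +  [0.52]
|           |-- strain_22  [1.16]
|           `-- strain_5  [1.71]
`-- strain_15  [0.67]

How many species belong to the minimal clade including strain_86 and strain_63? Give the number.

19

The MRCA of strain_86 and strain_63 is the node subtending ((strain_86,strain_60),((strain_39,((strain_21,strain_88),(strain_46,strain_20),((strain_67,(strain_42,strain_24,strain_16)),strain_1)),((strain_9,strain_63),(strain_23,(strain_27,strain_85)))),(strain_22,strain_5))).
That clade contains 19 terminal taxa: strain_1, strain_16, strain_20, strain_21, strain_22, strain_23, strain_24, strain_27, strain_39, strain_42, strain_46, strain_5, strain_60, strain_63, strain_67, strain_85, strain_86, strain_88, strain_9.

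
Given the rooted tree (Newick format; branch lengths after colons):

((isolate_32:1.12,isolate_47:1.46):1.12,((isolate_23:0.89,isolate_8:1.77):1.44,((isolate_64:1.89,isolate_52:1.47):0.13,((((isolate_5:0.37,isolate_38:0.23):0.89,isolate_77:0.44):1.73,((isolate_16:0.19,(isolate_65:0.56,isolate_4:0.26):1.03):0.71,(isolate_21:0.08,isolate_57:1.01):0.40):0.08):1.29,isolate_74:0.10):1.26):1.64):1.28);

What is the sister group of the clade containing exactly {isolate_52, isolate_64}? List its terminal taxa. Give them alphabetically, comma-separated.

The clade containing exactly {isolate_52, isolate_64} attaches to the tree at the node subtending ((isolate_64,isolate_52),((((isolate_5,isolate_38),isolate_77),((isolate_16,(isolate_65,isolate_4)),(isolate_21,isolate_57))),isolate_74)).
The other lineage descending from that same node — the sister group — is ((((isolate_5,isolate_38),isolate_77),((isolate_16,(isolate_65,isolate_4)),(isolate_21,isolate_57))),isolate_74); its 9 tips in alphabetical order are the answer.

isolate_16, isolate_21, isolate_38, isolate_4, isolate_5, isolate_57, isolate_65, isolate_74, isolate_77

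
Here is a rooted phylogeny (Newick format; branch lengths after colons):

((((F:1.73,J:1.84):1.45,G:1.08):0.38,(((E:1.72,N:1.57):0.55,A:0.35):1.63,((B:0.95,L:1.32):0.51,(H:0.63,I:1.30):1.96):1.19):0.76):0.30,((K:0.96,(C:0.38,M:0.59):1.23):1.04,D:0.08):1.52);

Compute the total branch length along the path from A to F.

The path runs A → … → MRCA → … → F; the MRCA is the node subtending (((F,J),G),(((E,N),A),((B,L),(H,I)))).
Branch lengths along that path: 0.35 + 1.63 + 0.76 + 0.38 + 1.45 + 1.73 = 6.30.

6.30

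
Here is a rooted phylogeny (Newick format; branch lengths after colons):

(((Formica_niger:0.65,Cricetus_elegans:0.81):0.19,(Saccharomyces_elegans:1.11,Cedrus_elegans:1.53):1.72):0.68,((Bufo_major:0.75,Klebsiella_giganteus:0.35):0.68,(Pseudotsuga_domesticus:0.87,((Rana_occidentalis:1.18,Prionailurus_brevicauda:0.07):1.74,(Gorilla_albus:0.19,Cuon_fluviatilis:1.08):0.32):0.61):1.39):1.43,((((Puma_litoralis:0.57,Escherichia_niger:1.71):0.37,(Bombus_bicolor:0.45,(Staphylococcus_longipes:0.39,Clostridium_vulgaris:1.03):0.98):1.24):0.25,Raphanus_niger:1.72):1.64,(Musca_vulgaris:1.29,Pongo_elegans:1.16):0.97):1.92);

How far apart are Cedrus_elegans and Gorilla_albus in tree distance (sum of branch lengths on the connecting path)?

The path runs Cedrus_elegans → … → MRCA → … → Gorilla_albus; the MRCA is the root of the tree.
Branch lengths along that path: 1.53 + 1.72 + 0.68 + 1.43 + 1.39 + 0.61 + 0.32 + 0.19 = 7.87.

7.87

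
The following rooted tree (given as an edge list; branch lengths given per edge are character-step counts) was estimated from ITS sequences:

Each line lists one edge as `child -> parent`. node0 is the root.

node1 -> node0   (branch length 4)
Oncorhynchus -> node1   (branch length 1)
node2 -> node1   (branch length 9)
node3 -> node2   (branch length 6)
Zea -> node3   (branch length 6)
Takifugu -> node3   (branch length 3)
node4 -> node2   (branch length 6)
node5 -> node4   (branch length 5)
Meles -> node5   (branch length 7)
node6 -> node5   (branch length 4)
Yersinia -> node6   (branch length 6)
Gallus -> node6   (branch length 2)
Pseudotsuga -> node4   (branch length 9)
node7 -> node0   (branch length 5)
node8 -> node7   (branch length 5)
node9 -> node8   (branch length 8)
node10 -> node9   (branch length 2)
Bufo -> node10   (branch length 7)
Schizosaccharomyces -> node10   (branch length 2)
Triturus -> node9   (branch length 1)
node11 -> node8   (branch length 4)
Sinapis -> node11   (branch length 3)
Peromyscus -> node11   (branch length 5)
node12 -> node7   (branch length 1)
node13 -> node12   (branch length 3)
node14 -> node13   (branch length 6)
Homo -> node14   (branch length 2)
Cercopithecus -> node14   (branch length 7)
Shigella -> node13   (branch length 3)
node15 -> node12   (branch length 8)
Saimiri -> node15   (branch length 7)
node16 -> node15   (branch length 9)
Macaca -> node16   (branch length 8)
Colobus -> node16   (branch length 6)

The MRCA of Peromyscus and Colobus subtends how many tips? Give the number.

11

The MRCA of Peromyscus and Colobus is the node subtending ((((Bufo,Schizosaccharomyces),Triturus),(Sinapis,Peromyscus)),(((Homo,Cercopithecus),Shigella),(Saimiri,(Macaca,Colobus)))).
That clade contains 11 terminal taxa: Bufo, Cercopithecus, Colobus, Homo, Macaca, Peromyscus, Saimiri, Schizosaccharomyces, Shigella, Sinapis, Triturus.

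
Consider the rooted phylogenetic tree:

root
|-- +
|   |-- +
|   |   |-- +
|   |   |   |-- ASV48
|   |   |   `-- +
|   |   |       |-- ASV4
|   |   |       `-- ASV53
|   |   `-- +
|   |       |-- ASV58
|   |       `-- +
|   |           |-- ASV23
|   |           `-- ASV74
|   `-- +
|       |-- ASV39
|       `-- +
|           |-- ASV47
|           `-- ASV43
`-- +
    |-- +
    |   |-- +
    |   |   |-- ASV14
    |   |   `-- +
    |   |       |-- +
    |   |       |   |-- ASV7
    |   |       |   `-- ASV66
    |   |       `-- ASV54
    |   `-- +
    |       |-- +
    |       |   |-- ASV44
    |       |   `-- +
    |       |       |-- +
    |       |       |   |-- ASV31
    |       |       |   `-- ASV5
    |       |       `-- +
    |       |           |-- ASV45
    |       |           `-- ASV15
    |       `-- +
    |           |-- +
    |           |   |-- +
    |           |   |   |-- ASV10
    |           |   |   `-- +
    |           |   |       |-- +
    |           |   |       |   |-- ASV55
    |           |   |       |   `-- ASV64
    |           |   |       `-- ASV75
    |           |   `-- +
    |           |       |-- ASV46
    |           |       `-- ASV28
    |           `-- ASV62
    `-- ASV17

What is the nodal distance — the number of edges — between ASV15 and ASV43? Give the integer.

The MRCA of ASV15 and ASV43 is the root of the tree.
From ASV15 up to that node: 7 branches. From ASV43 up to the same node: 4 branches. Total: 7 + 4 = 11.

11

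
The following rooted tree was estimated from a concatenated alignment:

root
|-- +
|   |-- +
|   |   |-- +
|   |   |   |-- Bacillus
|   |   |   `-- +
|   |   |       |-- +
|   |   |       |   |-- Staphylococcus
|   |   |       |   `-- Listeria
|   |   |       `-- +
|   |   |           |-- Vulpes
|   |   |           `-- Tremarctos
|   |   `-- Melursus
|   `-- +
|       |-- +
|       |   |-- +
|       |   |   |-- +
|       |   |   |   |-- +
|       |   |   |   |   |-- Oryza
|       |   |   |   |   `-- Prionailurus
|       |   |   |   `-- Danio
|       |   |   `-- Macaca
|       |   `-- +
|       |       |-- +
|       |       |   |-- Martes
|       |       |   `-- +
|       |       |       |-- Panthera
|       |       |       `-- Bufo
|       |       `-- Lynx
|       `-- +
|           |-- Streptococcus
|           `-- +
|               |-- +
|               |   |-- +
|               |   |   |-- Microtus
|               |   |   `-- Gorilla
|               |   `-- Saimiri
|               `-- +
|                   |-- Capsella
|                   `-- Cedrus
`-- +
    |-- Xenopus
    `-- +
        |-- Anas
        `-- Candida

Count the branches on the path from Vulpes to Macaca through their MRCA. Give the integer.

The MRCA of Vulpes and Macaca is the node subtending (((Bacillus,((Staphylococcus,Listeria),(Vulpes,Tremarctos))),Melursus),(((((Oryza,Prionailurus),Danio),Macaca),((Martes,(Panthera,Bufo)),Lynx)),(Streptococcus,(((Microtus,Gorilla),Saimiri),(Capsella,Cedrus))))).
From Vulpes up to that node: 5 branches. From Macaca up to the same node: 4 branches. Total: 5 + 4 = 9.

9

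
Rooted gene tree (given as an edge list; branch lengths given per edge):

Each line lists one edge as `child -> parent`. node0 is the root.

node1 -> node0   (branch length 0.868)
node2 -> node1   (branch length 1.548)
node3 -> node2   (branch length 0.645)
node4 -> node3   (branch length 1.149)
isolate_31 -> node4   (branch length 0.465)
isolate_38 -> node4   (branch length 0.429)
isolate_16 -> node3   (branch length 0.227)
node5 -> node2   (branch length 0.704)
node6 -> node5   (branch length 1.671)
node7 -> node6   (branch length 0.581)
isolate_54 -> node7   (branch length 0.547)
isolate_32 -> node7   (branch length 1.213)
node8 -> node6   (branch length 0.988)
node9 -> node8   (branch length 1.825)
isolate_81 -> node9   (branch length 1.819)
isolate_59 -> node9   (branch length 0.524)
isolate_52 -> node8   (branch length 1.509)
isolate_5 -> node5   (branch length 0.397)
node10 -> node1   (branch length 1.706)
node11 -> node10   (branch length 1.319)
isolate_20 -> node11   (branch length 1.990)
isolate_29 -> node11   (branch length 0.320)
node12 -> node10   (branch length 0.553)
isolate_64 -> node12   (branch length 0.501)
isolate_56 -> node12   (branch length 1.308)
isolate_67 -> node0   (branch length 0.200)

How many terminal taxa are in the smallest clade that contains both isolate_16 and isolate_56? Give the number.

13

The MRCA of isolate_16 and isolate_56 is the node subtending ((((isolate_31,isolate_38),isolate_16),(((isolate_54,isolate_32),((isolate_81,isolate_59),isolate_52)),isolate_5)),((isolate_20,isolate_29),(isolate_64,isolate_56))).
That clade contains 13 terminal taxa: isolate_16, isolate_20, isolate_29, isolate_31, isolate_32, isolate_38, isolate_5, isolate_52, isolate_54, isolate_56, isolate_59, isolate_64, isolate_81.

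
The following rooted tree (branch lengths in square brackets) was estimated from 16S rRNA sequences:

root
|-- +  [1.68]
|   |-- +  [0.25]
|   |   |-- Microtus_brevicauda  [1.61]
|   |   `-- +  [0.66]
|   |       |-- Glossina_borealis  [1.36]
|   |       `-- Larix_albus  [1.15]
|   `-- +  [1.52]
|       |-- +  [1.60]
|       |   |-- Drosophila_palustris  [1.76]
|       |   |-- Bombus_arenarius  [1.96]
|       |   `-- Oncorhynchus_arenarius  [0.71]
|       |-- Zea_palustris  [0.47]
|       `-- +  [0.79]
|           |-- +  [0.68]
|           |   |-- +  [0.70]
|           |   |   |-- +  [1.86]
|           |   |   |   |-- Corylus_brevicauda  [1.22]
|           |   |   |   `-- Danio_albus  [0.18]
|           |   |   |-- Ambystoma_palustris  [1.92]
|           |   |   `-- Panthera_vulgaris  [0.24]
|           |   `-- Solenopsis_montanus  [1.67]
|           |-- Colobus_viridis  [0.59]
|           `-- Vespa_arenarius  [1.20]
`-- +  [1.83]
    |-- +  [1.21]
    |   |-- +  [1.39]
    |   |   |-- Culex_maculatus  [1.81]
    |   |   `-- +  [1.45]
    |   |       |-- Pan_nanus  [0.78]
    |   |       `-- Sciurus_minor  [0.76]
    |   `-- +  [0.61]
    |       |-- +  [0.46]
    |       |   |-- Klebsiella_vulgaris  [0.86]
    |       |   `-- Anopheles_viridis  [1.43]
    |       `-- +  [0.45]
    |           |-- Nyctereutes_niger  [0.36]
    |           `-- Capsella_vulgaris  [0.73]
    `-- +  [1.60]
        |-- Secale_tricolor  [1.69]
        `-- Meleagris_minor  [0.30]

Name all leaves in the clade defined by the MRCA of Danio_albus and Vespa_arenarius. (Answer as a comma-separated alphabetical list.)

Ambystoma_palustris, Colobus_viridis, Corylus_brevicauda, Danio_albus, Panthera_vulgaris, Solenopsis_montanus, Vespa_arenarius

Tracing Danio_albus: it sits inside (Corylus_brevicauda,Danio_albus).
Tracing Vespa_arenarius: it sits inside ((((Corylus_brevicauda,Danio_albus),Ambystoma_palustris,Panthera_vulgaris),Solenopsis_montanus),Colobus_viridis,Vespa_arenarius).
The smallest clade enclosing both is ((((Corylus_brevicauda,Danio_albus),Ambystoma_palustris,Panthera_vulgaris),Solenopsis_montanus),Colobus_viridis,Vespa_arenarius); the answer is its 7 terminal taxa in alphabetical order.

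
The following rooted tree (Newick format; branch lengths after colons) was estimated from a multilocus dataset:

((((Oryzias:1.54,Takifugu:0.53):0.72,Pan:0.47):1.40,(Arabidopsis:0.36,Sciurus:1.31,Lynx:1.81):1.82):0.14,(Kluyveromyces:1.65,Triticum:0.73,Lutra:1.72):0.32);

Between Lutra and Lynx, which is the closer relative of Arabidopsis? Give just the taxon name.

Lynx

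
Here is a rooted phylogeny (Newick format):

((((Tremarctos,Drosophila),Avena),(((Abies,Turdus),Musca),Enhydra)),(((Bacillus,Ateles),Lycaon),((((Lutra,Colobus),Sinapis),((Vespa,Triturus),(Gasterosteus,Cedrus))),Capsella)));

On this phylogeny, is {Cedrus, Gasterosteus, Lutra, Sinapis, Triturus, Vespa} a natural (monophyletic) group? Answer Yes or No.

The MRCA of the listed taxa subtends (((Lutra,Colobus),Sinapis),((Vespa,Triturus),(Gasterosteus,Cedrus))).
That clade also contains Colobus, which is not in the proposed group, so the group is not monophyletic.

No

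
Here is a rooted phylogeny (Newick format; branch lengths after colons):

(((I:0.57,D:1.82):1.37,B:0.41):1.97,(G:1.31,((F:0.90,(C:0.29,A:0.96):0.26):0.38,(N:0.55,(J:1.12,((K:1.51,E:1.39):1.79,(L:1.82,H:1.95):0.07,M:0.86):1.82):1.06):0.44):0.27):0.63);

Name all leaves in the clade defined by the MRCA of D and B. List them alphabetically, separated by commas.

B, D, I

Tracing D: it sits inside (I,D).
Tracing B: it sits inside ((I,D),B).
The smallest clade enclosing both is ((I,D),B); the answer is its 3 terminal taxa in alphabetical order.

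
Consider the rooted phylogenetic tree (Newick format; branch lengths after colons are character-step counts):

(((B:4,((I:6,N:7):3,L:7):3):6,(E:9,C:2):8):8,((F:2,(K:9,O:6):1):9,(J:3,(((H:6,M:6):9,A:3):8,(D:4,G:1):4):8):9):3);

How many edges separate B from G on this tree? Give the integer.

8

The MRCA of B and G is the root of the tree.
From B up to that node: 3 branches. From G up to the same node: 5 branches. Total: 3 + 5 = 8.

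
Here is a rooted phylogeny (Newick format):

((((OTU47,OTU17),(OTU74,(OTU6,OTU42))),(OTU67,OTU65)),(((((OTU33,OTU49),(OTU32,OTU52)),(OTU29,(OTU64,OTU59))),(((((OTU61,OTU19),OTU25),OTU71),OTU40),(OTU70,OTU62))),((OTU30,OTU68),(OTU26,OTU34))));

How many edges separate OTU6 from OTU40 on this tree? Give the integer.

10

The MRCA of OTU6 and OTU40 is the root of the tree.
From OTU6 up to that node: 5 branches. From OTU40 up to the same node: 5 branches. Total: 5 + 5 = 10.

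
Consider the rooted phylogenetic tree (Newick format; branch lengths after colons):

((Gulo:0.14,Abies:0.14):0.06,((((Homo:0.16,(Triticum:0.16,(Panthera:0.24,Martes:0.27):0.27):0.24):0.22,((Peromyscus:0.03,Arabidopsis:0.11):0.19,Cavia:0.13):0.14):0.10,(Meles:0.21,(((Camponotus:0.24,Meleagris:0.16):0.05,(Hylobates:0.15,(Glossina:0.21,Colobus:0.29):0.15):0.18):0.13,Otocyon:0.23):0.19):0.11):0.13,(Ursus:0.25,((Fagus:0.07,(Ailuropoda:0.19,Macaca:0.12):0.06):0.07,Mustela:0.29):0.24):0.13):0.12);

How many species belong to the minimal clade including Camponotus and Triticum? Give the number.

14

The MRCA of Camponotus and Triticum is the node subtending (((Homo,(Triticum,(Panthera,Martes))),((Peromyscus,Arabidopsis),Cavia)),(Meles,(((Camponotus,Meleagris),(Hylobates,(Glossina,Colobus))),Otocyon))).
That clade contains 14 terminal taxa: Arabidopsis, Camponotus, Cavia, Colobus, Glossina, Homo, Hylobates, Martes, Meleagris, Meles, Otocyon, Panthera, Peromyscus, Triticum.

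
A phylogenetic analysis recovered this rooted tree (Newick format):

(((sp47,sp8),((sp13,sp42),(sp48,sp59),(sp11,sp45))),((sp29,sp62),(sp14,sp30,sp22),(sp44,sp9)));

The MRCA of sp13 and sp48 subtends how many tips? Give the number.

6

The MRCA of sp13 and sp48 is the node subtending ((sp13,sp42),(sp48,sp59),(sp11,sp45)).
That clade contains 6 terminal taxa: sp11, sp13, sp42, sp45, sp48, sp59.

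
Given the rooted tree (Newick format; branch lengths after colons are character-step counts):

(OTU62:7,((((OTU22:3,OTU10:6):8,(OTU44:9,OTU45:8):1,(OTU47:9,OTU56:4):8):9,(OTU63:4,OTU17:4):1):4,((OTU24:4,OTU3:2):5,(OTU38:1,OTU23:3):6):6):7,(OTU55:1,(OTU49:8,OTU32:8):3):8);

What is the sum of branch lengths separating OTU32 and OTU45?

48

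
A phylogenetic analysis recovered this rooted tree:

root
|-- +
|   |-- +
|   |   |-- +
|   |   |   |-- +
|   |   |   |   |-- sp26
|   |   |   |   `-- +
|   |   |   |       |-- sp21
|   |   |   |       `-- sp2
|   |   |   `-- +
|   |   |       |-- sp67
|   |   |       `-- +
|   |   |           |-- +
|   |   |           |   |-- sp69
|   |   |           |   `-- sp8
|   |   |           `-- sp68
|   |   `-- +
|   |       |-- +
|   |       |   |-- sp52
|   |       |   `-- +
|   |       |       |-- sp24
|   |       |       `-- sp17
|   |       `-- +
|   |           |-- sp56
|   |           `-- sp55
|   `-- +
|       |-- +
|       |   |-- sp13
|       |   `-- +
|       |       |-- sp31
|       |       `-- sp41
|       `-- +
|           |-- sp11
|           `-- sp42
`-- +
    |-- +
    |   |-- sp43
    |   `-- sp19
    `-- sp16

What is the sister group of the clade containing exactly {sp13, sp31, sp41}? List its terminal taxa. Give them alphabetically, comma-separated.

The clade containing exactly {sp13, sp31, sp41} attaches to the tree at the node subtending ((sp13,(sp31,sp41)),(sp11,sp42)).
The other lineage descending from that same node — the sister group — is (sp11,sp42); its 2 tips in alphabetical order are the answer.

sp11, sp42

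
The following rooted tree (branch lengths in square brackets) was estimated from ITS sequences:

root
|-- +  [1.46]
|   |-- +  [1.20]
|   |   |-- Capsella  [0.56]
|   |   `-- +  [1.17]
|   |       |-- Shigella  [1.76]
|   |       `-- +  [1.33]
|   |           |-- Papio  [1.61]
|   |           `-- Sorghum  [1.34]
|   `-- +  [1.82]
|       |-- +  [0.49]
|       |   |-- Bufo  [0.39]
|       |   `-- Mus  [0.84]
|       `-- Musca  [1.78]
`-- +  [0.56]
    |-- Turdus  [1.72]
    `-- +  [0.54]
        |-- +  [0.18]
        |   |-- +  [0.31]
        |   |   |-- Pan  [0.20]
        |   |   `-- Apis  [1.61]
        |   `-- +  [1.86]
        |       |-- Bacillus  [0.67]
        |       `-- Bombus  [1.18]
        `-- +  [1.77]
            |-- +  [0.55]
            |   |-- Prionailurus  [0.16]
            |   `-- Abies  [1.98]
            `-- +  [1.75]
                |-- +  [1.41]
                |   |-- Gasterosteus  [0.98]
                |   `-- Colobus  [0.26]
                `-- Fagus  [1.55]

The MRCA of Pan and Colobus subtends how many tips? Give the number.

The MRCA of Pan and Colobus is the node subtending (((Pan,Apis),(Bacillus,Bombus)),((Prionailurus,Abies),((Gasterosteus,Colobus),Fagus))).
That clade contains 9 terminal taxa: Abies, Apis, Bacillus, Bombus, Colobus, Fagus, Gasterosteus, Pan, Prionailurus.

9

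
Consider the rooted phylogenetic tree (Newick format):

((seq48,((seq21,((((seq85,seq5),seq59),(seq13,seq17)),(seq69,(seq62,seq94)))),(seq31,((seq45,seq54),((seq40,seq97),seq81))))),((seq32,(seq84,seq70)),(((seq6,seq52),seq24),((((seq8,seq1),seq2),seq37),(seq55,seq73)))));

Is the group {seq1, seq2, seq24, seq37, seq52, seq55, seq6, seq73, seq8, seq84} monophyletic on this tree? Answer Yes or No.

The MRCA of the listed taxa subtends ((seq32,(seq84,seq70)),(((seq6,seq52),seq24),((((seq8,seq1),seq2),seq37),(seq55,seq73)))).
That clade also contains seq32, seq70, which are not in the proposed group, so the group is not monophyletic.

No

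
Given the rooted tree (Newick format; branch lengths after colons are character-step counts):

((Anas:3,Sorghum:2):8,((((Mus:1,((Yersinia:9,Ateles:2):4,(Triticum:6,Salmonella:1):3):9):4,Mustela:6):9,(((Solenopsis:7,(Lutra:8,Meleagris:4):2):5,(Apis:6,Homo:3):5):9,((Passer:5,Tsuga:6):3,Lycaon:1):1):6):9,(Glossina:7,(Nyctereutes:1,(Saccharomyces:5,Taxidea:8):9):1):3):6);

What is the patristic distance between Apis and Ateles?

The path runs Apis → … → MRCA → … → Ateles; the MRCA is the node subtending (((Mus,((Yersinia,Ateles),(Triticum,Salmonella))),Mustela),(((Solenopsis,(Lutra,Meleagris)),(Apis,Homo)),((Passer,Tsuga),Lycaon))).
Branch lengths along that path: 6 + 5 + 9 + 6 + 9 + 4 + 9 + 4 + 2 = 54.

54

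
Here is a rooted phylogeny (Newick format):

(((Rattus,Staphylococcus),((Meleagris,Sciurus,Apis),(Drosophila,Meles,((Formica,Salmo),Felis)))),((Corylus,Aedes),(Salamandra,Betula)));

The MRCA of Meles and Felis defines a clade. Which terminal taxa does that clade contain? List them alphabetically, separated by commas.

Drosophila, Felis, Formica, Meles, Salmo

Tracing Meles: it sits inside (Drosophila,Meles,((Formica,Salmo),Felis)).
Tracing Felis: it sits inside ((Formica,Salmo),Felis).
The smallest clade enclosing both is (Drosophila,Meles,((Formica,Salmo),Felis)); the answer is its 5 terminal taxa in alphabetical order.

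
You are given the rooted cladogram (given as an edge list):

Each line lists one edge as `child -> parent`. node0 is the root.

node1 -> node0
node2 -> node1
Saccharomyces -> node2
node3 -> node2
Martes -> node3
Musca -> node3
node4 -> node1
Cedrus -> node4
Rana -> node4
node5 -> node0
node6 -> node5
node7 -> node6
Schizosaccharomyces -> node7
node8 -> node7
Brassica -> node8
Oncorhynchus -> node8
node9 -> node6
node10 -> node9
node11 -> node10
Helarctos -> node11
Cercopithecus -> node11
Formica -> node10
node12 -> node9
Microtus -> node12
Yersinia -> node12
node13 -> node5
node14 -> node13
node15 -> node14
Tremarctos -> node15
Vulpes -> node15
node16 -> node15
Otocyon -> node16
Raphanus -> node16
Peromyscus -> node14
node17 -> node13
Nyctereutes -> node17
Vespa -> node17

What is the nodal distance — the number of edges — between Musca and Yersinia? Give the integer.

The MRCA of Musca and Yersinia is the root of the tree.
From Musca up to that node: 4 branches. From Yersinia up to the same node: 5 branches. Total: 4 + 5 = 9.

9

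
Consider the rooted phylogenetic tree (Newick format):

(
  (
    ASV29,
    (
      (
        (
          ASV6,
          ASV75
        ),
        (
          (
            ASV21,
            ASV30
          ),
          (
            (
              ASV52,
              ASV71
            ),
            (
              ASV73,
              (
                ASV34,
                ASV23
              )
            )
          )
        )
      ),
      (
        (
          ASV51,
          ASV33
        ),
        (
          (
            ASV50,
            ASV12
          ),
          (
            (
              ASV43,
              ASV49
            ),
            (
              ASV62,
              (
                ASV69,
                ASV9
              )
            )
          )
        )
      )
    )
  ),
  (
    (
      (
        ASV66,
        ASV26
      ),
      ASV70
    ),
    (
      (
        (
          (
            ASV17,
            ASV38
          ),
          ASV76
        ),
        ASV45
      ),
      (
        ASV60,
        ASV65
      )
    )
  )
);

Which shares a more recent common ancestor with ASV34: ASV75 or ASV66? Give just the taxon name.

ASV75

The MRCA of ASV34 and ASV75 subtends ((ASV6,ASV75),((ASV21,ASV30),((ASV52,ASV71),(ASV73,(ASV34,ASV23))))) (9 taxa).
The MRCA of ASV34 and ASV66 is the root, subtending the entire tree (28 taxa).
The first is nested inside the second, so ASV34 shares a more recent common ancestor with ASV75.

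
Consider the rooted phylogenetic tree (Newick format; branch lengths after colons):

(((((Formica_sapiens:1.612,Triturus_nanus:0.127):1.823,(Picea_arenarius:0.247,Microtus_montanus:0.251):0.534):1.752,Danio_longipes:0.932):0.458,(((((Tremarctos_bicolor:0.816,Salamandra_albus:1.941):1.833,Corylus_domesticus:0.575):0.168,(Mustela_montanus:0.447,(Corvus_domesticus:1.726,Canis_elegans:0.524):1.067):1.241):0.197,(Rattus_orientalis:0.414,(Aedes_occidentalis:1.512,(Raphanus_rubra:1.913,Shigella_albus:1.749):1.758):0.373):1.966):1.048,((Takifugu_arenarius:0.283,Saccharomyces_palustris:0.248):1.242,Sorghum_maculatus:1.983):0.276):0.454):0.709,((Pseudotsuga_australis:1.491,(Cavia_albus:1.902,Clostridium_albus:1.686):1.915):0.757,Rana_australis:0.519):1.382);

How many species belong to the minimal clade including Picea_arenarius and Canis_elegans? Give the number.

The MRCA of Picea_arenarius and Canis_elegans is the node subtending ((((Formica_sapiens,Triturus_nanus),(Picea_arenarius,Microtus_montanus)),Danio_longipes),(((((Tremarctos_bicolor,Salamandra_albus),Corylus_domesticus),(Mustela_montanus,(Corvus_domesticus,Canis_elegans))),(Rattus_orientalis,(Aedes_occidentalis,(Raphanus_rubra,Shigella_albus)))),((Takifugu_arenarius,Saccharomyces_palustris),Sorghum_maculatus))).
That clade contains 18 terminal taxa: Aedes_occidentalis, Canis_elegans, Corvus_domesticus, Corylus_domesticus, Danio_longipes, Formica_sapiens, Microtus_montanus, Mustela_montanus, Picea_arenarius, Raphanus_rubra, Rattus_orientalis, Saccharomyces_palustris, Salamandra_albus, Shigella_albus, Sorghum_maculatus, Takifugu_arenarius, Tremarctos_bicolor, Triturus_nanus.

18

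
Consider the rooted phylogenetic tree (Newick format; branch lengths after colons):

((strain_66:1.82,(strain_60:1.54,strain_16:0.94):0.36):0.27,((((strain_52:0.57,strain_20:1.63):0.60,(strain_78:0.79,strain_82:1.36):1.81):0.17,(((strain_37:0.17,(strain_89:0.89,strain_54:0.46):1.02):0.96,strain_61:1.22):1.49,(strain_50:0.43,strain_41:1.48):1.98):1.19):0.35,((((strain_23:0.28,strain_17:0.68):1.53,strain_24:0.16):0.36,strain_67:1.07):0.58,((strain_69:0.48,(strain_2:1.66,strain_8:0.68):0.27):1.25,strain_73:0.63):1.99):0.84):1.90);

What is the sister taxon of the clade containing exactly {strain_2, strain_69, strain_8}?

strain_73

The clade containing exactly {strain_2, strain_69, strain_8} attaches to the tree at the node subtending ((strain_69,(strain_2,strain_8)),strain_73).
The other lineage descending from that same node — the sister group — is the single tip strain_73.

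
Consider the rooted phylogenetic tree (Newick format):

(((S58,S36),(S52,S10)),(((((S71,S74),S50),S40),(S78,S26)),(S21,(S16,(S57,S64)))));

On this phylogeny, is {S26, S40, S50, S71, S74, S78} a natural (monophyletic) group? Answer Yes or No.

The most recent common ancestor of these taxa subtends ((((S71,S74),S50),S40),(S78,S26)).
That clade has exactly 6 tips — every listed taxon and nothing else — so the group is monophyletic.

Yes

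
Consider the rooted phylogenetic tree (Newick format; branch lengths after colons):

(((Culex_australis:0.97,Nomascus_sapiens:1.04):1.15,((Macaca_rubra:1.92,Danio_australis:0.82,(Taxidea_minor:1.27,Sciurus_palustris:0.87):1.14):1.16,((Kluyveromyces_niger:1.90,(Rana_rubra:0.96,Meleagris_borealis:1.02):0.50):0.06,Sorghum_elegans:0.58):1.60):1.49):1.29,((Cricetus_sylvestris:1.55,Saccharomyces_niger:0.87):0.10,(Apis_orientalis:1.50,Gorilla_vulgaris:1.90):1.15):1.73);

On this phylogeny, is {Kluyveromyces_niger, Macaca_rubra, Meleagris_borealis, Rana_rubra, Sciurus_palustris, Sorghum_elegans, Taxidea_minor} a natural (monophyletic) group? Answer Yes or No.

The MRCA of the listed taxa subtends ((Macaca_rubra,Danio_australis,(Taxidea_minor,Sciurus_palustris)),((Kluyveromyces_niger,(Rana_rubra,Meleagris_borealis)),Sorghum_elegans)).
That clade also contains Danio_australis, which is not in the proposed group, so the group is not monophyletic.

No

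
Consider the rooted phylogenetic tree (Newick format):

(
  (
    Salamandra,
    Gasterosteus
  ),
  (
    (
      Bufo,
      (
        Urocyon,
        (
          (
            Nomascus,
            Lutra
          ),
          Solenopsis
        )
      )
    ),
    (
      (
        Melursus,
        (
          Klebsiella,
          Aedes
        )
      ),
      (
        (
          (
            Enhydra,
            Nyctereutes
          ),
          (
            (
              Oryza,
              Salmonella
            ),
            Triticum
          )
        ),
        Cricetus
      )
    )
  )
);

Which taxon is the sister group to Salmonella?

Oryza

Salmonella attaches to the tree at the node subtending (Oryza,Salmonella).
The other lineage descending from that same node — the sister group — is the single tip Oryza.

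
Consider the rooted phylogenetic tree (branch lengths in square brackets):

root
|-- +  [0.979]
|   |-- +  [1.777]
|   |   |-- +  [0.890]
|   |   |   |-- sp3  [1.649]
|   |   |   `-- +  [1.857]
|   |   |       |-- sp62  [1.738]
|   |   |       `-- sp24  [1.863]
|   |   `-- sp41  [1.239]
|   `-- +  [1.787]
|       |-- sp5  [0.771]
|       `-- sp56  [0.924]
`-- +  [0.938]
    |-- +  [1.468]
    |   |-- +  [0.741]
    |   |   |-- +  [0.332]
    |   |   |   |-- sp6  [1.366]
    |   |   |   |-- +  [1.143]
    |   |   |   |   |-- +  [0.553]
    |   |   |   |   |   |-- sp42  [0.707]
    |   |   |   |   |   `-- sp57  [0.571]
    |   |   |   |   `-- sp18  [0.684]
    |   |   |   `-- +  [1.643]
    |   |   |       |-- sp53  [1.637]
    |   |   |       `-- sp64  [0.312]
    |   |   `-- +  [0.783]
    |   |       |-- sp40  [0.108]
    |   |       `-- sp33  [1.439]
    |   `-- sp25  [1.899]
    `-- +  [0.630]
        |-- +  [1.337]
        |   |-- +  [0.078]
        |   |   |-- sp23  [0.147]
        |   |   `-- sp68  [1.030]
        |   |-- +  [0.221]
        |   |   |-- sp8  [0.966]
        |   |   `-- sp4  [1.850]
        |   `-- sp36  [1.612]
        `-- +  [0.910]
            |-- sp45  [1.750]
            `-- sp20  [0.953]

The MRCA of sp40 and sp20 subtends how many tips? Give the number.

16

The MRCA of sp40 and sp20 is the node subtending ((((sp6,((sp42,sp57),sp18),(sp53,sp64)),(sp40,sp33)),sp25),(((sp23,sp68),(sp8,sp4),sp36),(sp45,sp20))).
That clade contains 16 terminal taxa: sp18, sp20, sp23, sp25, sp33, sp36, sp4, sp40, sp42, sp45, sp53, sp57, sp6, sp64, sp68, sp8.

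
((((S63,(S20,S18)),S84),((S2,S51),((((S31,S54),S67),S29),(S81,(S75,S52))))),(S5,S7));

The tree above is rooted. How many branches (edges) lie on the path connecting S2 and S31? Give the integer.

7

The MRCA of S2 and S31 is the node subtending ((S2,S51),((((S31,S54),S67),S29),(S81,(S75,S52)))).
From S2 up to that node: 2 branches. From S31 up to the same node: 5 branches. Total: 2 + 5 = 7.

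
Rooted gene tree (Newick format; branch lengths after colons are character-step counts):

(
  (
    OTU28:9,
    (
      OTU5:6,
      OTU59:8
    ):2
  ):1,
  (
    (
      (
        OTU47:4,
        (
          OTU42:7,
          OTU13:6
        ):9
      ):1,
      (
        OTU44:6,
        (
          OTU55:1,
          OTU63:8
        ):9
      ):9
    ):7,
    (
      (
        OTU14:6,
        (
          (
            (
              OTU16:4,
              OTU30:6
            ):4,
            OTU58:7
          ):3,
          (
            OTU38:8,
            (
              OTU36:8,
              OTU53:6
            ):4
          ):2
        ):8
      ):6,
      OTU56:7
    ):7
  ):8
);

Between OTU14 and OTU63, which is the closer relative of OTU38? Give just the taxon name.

OTU14

The MRCA of OTU38 and OTU14 subtends (OTU14,(((OTU16,OTU30),OTU58),(OTU38,(OTU36,OTU53)))) (7 taxa).
The MRCA of OTU38 and OTU63 subtends (((OTU47,(OTU42,OTU13)),(OTU44,(OTU55,OTU63))),((OTU14,(((OTU16,OTU30),OTU58),(OTU38,(OTU36,OTU53)))),OTU56)) (14 taxa).
The first is nested inside the second, so OTU38 shares a more recent common ancestor with OTU14.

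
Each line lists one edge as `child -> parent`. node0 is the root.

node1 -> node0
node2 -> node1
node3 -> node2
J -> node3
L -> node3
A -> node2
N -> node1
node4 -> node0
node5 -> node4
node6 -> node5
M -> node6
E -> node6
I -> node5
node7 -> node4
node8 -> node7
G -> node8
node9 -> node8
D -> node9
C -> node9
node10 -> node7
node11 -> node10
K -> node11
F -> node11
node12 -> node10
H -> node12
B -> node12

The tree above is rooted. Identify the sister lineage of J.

L

J attaches to the tree at the node subtending (J,L).
The other lineage descending from that same node — the sister group — is the single tip L.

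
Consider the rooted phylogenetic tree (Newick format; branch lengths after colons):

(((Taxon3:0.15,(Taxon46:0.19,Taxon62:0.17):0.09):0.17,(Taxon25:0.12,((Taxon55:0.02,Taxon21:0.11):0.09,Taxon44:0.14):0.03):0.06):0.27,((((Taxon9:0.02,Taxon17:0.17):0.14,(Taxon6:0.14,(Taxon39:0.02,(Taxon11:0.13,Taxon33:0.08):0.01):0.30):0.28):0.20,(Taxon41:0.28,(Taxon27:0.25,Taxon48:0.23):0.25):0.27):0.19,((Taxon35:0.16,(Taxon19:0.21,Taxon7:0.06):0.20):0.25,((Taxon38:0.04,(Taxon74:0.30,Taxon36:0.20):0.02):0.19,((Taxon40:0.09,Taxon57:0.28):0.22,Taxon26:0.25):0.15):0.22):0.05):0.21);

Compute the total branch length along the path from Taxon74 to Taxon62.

1.69

The path runs Taxon74 → … → MRCA → … → Taxon62; the MRCA is the root of the tree.
Branch lengths along that path: 0.30 + 0.02 + 0.19 + 0.22 + 0.05 + 0.21 + 0.27 + 0.17 + 0.09 + 0.17 = 1.69.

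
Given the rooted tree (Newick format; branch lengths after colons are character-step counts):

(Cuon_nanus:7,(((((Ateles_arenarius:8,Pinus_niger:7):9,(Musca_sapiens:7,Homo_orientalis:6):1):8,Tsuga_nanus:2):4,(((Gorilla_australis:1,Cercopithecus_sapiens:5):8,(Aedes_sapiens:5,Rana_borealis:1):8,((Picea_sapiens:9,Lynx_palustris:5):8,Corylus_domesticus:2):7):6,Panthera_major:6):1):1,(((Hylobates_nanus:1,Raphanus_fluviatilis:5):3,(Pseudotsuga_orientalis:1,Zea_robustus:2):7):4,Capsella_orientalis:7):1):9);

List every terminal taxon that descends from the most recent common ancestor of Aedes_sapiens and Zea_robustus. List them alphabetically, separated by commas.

Aedes_sapiens, Ateles_arenarius, Capsella_orientalis, Cercopithecus_sapiens, Corylus_domesticus, Gorilla_australis, Homo_orientalis, Hylobates_nanus, Lynx_palustris, Musca_sapiens, Panthera_major, Picea_sapiens, Pinus_niger, Pseudotsuga_orientalis, Rana_borealis, Raphanus_fluviatilis, Tsuga_nanus, Zea_robustus

Tracing Aedes_sapiens: it sits inside (Aedes_sapiens,Rana_borealis).
Tracing Zea_robustus: it sits inside (Pseudotsuga_orientalis,Zea_robustus).
The smallest clade enclosing both is (((((Ateles_arenarius,Pinus_niger),(Musca_sapiens,Homo_orientalis)),Tsuga_nanus),(((Gorilla_australis,Cercopithecus_sapiens),(Aedes_sapiens,Rana_borealis),((Picea_sapiens,Lynx_palustris),Corylus_domesticus)),Panthera_major)),(((Hylobates_nanus,Raphanus_fluviatilis),(Pseudotsuga_orientalis,Zea_robustus)),Capsella_orientalis)); the answer is its 18 terminal taxa in alphabetical order.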